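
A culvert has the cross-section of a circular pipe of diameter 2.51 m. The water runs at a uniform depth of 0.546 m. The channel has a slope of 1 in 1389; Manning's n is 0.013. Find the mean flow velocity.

V = 0.978 m/s

For a circular section of diameter D = 2.51 m at depth y = 0.546 m, the central angle is θ = 2 arccos(1 − 2y/D) = 1.941 rad. Then A = (D²/8)(θ − sin θ) = 0.7943 m² and P = Dθ/2 = 2.436 m.
Hydraulic radius R = A/P = 0.7943/2.436 = 0.3261 m.
From Manning's equation, V = (1/n) R^(2/3) S^(1/2) = (1/0.013) × 0.3261^(2/3) × 0.0007199^(1/2) = 0.978 m/s.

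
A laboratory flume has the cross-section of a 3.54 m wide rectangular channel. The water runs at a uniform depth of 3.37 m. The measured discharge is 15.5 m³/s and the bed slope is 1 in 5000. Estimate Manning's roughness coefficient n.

n = 0.012

Flow area A = b·y = 3.54 × 3.37 = 11.93 m². Wetted perimeter P = b + 2y = 3.54 + 2×3.37 = 10.28 m.
Hydraulic radius R = A/P = 11.93/10.28 = 1.16 m.
Rearranging Manning's equation: n = (1/Q) A R^(2/3) S^(1/2) = (1/15.5) × 11.93 × 1.16^(2/3) × √0.0002 = 0.012.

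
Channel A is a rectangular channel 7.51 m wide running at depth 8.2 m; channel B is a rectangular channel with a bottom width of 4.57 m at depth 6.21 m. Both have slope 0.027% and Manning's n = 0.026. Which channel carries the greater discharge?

Channel A: Flow area A = b·y = 7.51 × 8.2 = 61.58 m². Wetted perimeter P = b + 2y = 7.51 + 2×8.2 = 23.91 m. Hydraulic radius R = A/P = 61.58/23.91 = 2.576 m. Q_A = (1/0.026)·61.58·2.576^(2/3)·√0.00027 = 73.13 m³/s.
Channel B: Flow area A = b·y = 4.57 × 6.21 = 28.38 m². Wetted perimeter P = b + 2y = 4.57 + 2×6.21 = 16.99 m. Hydraulic radius R = A/P = 28.38/16.99 = 1.67 m. Q_B = (1/0.026)·28.38·1.67^(2/3)·√0.00027 = 25.25 m³/s.
Q_A = 73.13 m³/s vs Q_B = 25.25 m³/s, so channel A carries more.

channel A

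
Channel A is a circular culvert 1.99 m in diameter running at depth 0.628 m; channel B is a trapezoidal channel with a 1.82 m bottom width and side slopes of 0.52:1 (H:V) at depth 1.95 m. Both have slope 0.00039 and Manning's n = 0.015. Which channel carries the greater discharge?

Channel A: For a circular section of diameter D = 1.99 m at depth y = 0.628 m, the central angle is θ = 2 arccos(1 − 2y/D) = 2.386 rad. Then A = (D²/8)(θ − sin θ) = 0.8417 m² and P = Dθ/2 = 2.374 m. Hydraulic radius R = A/P = 0.8417/2.374 = 0.3545 m. Q_A = (1/0.015)·0.8417·0.3545^(2/3)·√0.00039 = 0.5551 m³/s.
Channel B: With bottom width b = 1.82 m and side slope z = 0.52: A = (b + zy)y = (1.82 + 0.52×1.95)×1.95 = 5.526 m²; P = b + 2y√(1+z²) = 1.82 + 2×1.95×1.127 = 6.216 m. Hydraulic radius R = A/P = 5.526/6.216 = 0.8891 m. Q_B = (1/0.015)·5.526·0.8891^(2/3)·√0.00039 = 6.727 m³/s.
Q_A = 0.5551 m³/s vs Q_B = 6.727 m³/s, so channel B carries more.

channel B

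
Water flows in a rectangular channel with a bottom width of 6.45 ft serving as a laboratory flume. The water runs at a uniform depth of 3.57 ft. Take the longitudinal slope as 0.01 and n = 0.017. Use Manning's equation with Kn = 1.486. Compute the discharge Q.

Q = 286 ft³/s

Flow area A = b·y = 6.45 × 3.57 = 23.03 ft². Wetted perimeter P = b + 2y = 6.45 + 2×3.57 = 13.59 ft.
Hydraulic radius R = A/P = 23.03/13.59 = 1.694 ft.
Manning's equation: Q = (1.486/n) A R^(2/3) S^(1/2) = (1.486/0.017) × 23.03 × 1.694^(2/3) × 0.01^(1/2) = 286 ft³/s.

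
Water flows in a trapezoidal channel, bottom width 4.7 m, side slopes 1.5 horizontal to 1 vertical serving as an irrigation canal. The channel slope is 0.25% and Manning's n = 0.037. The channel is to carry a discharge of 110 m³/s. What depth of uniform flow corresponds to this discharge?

y_n = 4.21 m

Manning's equation rearranged: A R^(2/3) = nQ / (1·√S) = 0.037 × 110 / (√0.0025) = 81.4.
At y = 4.89 m: A R^(2/3) = 112.3 — high.
At y = 4.21 m: A R^(2/3) = 81.57 — matches.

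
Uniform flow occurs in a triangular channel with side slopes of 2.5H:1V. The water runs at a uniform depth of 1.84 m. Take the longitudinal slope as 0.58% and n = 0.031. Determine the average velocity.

For a triangular section with side slope z = 2.5: A = zy² = 2.5×1.84² = 8.464 m²; P = 2y√(1+z²) = 2×1.84×2.693 = 9.909 m.
Hydraulic radius R = A/P = 8.464/9.909 = 0.8542 m.
From Manning's equation, V = (1/n) R^(2/3) S^(1/2) = (1/0.031) × 0.8542^(2/3) × 0.0058^(1/2) = 2.21 m/s.

V = 2.21 m/s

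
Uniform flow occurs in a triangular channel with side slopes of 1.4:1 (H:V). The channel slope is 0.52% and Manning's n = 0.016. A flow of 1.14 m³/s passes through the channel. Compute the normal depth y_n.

y_n = 0.659 m

Manning's equation rearranged: A R^(2/3) = nQ / (1·√S) = 0.016 × 1.14 / (√0.0052) = 0.2529.
At y = 0.465 m: A R^(2/3) = 0.09976 — low.
At y = 0.712 m: A R^(2/3) = 0.3107 — high.
At y = 0.659 m: A R^(2/3) = 0.2528 — matches.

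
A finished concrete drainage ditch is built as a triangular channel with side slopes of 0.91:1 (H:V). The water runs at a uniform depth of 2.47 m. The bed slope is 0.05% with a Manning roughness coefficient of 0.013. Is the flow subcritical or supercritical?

For a triangular section with side slope z = 0.91: A = zy² = 0.91×2.47² = 5.552 m²; P = 2y√(1+z²) = 2×2.47×1.352 = 6.679 m.
Hydraulic radius R = A/P = 5.552/6.679 = 0.8312 m.
V = (1/n) R^(2/3) √S = (1/0.013) × 0.8312^(2/3) × √0.0005 = 1.521 m/s. Hydraulic depth D_h = A/T = 5.552/4.495 = 1.235 m.
Froude number Fr = V/√(g·D_h) = 1.521/√(9.81×1.235) = 0.437, which is less than 1, so the flow is subcritical.

subcritical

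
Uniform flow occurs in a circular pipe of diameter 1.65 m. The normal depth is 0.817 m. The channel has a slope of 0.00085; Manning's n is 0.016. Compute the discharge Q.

For a circular section of diameter D = 1.65 m at depth y = 0.817 m, the central angle is θ = 2 arccos(1 − 2y/D) = 3.122 rad. Then A = (D²/8)(θ − sin θ) = 1.056 m² and P = Dθ/2 = 2.576 m.
Hydraulic radius R = A/P = 1.056/2.576 = 0.4099 m.
Manning's equation: Q = (1/n) A R^(2/3) S^(1/2) = (1/0.016) × 1.056 × 0.4099^(2/3) × 0.00085^(1/2) = 1.06 m³/s.

Q = 1.06 m³/s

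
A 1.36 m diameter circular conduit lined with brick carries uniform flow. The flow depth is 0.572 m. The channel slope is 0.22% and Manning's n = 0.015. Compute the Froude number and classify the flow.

For a circular section of diameter D = 1.36 m at depth y = 0.572 m, the central angle is θ = 2 arccos(1 − 2y/D) = 2.823 rad. Then A = (D²/8)(θ − sin θ) = 0.5801 m² and P = Dθ/2 = 1.919 m.
Hydraulic radius R = A/P = 0.5801/1.919 = 0.3022 m.
V = (1/n) R^(2/3) √S = (1/0.015) × 0.3022^(2/3) × √0.0022 = 1.408 m/s. Hydraulic depth D_h = A/T = 0.5801/1.343 = 0.432 m.
Froude number Fr = V/√(g·D_h) = 1.408/√(9.81×0.432) = 0.684, which is less than 1, so the flow is subcritical.

subcritical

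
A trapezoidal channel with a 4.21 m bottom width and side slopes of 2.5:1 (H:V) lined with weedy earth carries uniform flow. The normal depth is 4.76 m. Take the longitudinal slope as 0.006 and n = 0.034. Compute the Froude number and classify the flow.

With bottom width b = 4.21 m and side slope z = 2.5: A = (b + zy)y = (4.21 + 2.5×4.76)×4.76 = 76.68 m²; P = b + 2y√(1+z²) = 4.21 + 2×4.76×2.693 = 29.84 m.
Hydraulic radius R = A/P = 76.68/29.84 = 2.57 m.
V = (1/n) R^(2/3) √S = (1/0.034) × 2.57^(2/3) × √0.006 = 4.274 m/s. Hydraulic depth D_h = A/T = 76.68/28.01 = 2.738 m.
Froude number Fr = V/√(g·D_h) = 4.274/√(9.81×2.738) = 0.825, which is less than 1, so the flow is subcritical.

subcritical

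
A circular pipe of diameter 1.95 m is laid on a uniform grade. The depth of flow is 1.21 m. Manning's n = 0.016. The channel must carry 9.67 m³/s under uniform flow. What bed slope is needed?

S = 0.014

For a circular section of diameter D = 1.95 m at depth y = 1.21 m, the central angle is θ = 2 arccos(1 − 2y/D) = 3.628 rad. Then A = (D²/8)(θ − sin θ) = 1.947 m² and P = Dθ/2 = 3.538 m.
Hydraulic radius R = A/P = 1.947/3.538 = 0.5504 m.
From Manning's equation, S = [nQ / (1 A R^(2/3))]² = [0.016 × 9.67 / (1 × 1.947 × 0.5504^(2/3))]² = 0.014.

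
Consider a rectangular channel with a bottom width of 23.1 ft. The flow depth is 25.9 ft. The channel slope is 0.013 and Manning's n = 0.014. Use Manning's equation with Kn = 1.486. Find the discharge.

Flow area A = b·y = 23.1 × 25.9 = 598.3 ft². Wetted perimeter P = b + 2y = 23.1 + 2×25.9 = 74.9 ft.
Hydraulic radius R = A/P = 598.3/74.9 = 7.988 ft.
Manning's equation: Q = (1.486/n) A R^(2/3) S^(1/2) = (1.486/0.014) × 598.3 × 7.988^(2/3) × 0.013^(1/2) = 28900 ft³/s.

Q = 28900 ft³/s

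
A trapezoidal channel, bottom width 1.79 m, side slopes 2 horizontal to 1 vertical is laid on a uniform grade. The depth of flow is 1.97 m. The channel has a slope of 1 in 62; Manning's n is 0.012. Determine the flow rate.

Q = 125 m³/s

With bottom width b = 1.79 m and side slope z = 2: A = (b + zy)y = (1.79 + 2×1.97)×1.97 = 11.29 m²; P = b + 2y√(1+z²) = 1.79 + 2×1.97×2.236 = 10.6 m.
Hydraulic radius R = A/P = 11.29/10.6 = 1.065 m.
Manning's equation: Q = (1/n) A R^(2/3) S^(1/2) = (1/0.012) × 11.29 × 1.065^(2/3) × 0.01613^(1/2) = 125 m³/s.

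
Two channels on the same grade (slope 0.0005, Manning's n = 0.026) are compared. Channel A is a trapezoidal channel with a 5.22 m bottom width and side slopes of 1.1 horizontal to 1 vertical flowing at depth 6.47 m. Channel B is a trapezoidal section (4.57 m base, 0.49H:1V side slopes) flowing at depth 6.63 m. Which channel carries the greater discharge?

Channel A: With bottom width b = 5.22 m and side slope z = 1.1: A = (b + zy)y = (5.22 + 1.1×6.47)×6.47 = 79.82 m²; P = b + 2y√(1+z²) = 5.22 + 2×6.47×1.487 = 24.46 m. Hydraulic radius R = A/P = 79.82/24.46 = 3.264 m. Q_A = (1/0.026)·79.82·3.264^(2/3)·√0.0005 = 151 m³/s.
Channel B: With bottom width b = 4.57 m and side slope z = 0.49: A = (b + zy)y = (4.57 + 0.49×6.63)×6.63 = 51.84 m²; P = b + 2y√(1+z²) = 4.57 + 2×6.63×1.114 = 19.34 m. Hydraulic radius R = A/P = 51.84/19.34 = 2.681 m. Q_B = (1/0.026)·51.84·2.681^(2/3)·√0.0005 = 86.04 m³/s.
Q_A = 151 m³/s vs Q_B = 86.04 m³/s, so channel A carries more.

channel A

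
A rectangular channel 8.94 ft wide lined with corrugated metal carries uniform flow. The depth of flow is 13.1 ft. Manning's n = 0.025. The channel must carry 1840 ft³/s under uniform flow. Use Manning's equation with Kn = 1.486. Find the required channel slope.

S = 0.014

Flow area A = b·y = 8.94 × 13.1 = 117.1 ft². Wetted perimeter P = b + 2y = 8.94 + 2×13.1 = 35.14 ft.
Hydraulic radius R = A/P = 117.1/35.14 = 3.333 ft.
From Manning's equation, S = [nQ / (1.486 A R^(2/3))]² = [0.025 × 1840 / (1.486 × 117.1 × 3.333^(2/3))]² = 0.014.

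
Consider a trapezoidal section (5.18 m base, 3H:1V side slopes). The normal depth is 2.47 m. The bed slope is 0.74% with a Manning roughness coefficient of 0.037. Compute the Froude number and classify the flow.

subcritical

With bottom width b = 5.18 m and side slope z = 3: A = (b + zy)y = (5.18 + 3×2.47)×2.47 = 31.1 m²; P = b + 2y√(1+z²) = 5.18 + 2×2.47×3.162 = 20.8 m.
Hydraulic radius R = A/P = 31.1/20.8 = 1.495 m.
V = (1/n) R^(2/3) √S = (1/0.037) × 1.495^(2/3) × √0.0074 = 3.04 m/s. Hydraulic depth D_h = A/T = 31.1/20 = 1.555 m.
Froude number Fr = V/√(g·D_h) = 3.04/√(9.81×1.555) = 0.778, which is less than 1, so the flow is subcritical.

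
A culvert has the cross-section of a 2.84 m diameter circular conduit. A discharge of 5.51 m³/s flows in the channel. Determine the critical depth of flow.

At critical depth, Q² T / (g A³) = 1, i.e. A³/T = Q²/g = 5.51²/9.81 = 3.095.
Try y = 1.24 m: A³/T = 6.662 — too large.
Try y = 0.827 m: A³/T = 1.398 — too small.
Try y = 1.02 m: A³/T = 3.146 — close enough.

y_c = 1.02 m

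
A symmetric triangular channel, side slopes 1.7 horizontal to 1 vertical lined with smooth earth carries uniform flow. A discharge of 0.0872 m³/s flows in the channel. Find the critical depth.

y_c = 0.222 m

At critical depth, Q² T / (g A³) = 1, i.e. A³/T = Q²/g = 0.0872²/9.81 = 0.0007751.
At y = 0.154 m: A³/T = 0.0001252 — short.
At y = 0.254 m: A³/T = 0.001528 — over.
At y = 0.222 m: A³/T = 0.0007792 — ≈ 0.0007751.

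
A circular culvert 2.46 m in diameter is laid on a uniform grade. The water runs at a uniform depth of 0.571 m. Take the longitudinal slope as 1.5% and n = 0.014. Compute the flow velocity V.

For a circular section of diameter D = 2.46 m at depth y = 0.571 m, the central angle is θ = 2 arccos(1 − 2y/D) = 2.011 rad. Then A = (D²/8)(θ − sin θ) = 0.8366 m² and P = Dθ/2 = 2.473 m.
Hydraulic radius R = A/P = 0.8366/2.473 = 0.3383 m.
From Manning's equation, V = (1/n) R^(2/3) S^(1/2) = (1/0.014) × 0.3383^(2/3) × 0.015^(1/2) = 4.25 m/s.

V = 4.25 m/s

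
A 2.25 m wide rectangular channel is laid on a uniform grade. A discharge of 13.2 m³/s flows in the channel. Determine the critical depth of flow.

For a rectangular channel, critical depth y_c = (q²/g)^(1/3) where q = Q/b = 13.2/2.25 = 5.867 m²/s.
So y_c = (5.867²/9.81)^(1/3) = 1.52 m.

y_c = 1.52 m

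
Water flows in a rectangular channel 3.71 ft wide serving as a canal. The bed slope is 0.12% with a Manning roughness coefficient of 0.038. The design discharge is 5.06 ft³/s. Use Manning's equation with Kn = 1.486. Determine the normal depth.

Manning's equation rearranged: A R^(2/3) = nQ / (1.486·√S) = 0.038 × 5.06 / (1.486 × √0.0012) = 3.735.
At y = 1.43 ft: A R^(2/3) = 4.601 — too large.
At y = 0.843 ft: A R^(2/3) = 2.174 — too small.
At y = 1.23 ft: A R^(2/3) = 3.732 — matches.

y_n = 1.23 ft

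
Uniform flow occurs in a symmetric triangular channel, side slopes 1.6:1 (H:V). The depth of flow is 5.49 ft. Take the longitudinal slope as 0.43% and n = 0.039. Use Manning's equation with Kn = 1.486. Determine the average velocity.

V = 4.39 ft/s

For a triangular section with side slope z = 1.6: A = zy² = 1.6×5.49² = 48.22 ft²; P = 2y√(1+z²) = 2×5.49×1.887 = 20.72 ft.
Hydraulic radius R = A/P = 48.22/20.72 = 2.328 ft.
From Manning's equation, V = (1.486/n) R^(2/3) S^(1/2) = (1.486/0.039) × 2.328^(2/3) × 0.0043^(1/2) = 4.39 ft/s.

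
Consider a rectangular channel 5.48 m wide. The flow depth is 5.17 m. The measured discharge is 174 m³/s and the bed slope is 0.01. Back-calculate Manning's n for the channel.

Flow area A = b·y = 5.48 × 5.17 = 28.33 m². Wetted perimeter P = b + 2y = 5.48 + 2×5.17 = 15.82 m.
Hydraulic radius R = A/P = 28.33/15.82 = 1.791 m.
Rearranging Manning's equation: n = (1/Q) A R^(2/3) S^(1/2) = (1/174) × 28.33 × 1.791^(2/3) × √0.01 = 0.024.

n = 0.024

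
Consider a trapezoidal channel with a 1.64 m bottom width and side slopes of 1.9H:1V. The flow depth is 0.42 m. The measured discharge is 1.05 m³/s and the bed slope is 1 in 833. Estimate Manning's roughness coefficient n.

With bottom width b = 1.64 m and side slope z = 1.9: A = (b + zy)y = (1.64 + 1.9×0.42)×0.42 = 1.024 m²; P = b + 2y√(1+z²) = 1.64 + 2×0.42×2.147 = 3.444 m.
Hydraulic radius R = A/P = 1.024/3.444 = 0.2974 m.
Rearranging Manning's equation: n = (1/Q) A R^(2/3) S^(1/2) = (1/1.05) × 1.024 × 0.2974^(2/3) × √0.0012 = 0.0151.

n = 0.0151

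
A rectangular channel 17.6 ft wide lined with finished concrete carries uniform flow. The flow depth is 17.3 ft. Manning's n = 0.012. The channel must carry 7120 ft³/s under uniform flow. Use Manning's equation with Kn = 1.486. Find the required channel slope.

S = 0.0034

Flow area A = b·y = 17.6 × 17.3 = 304.5 ft². Wetted perimeter P = b + 2y = 17.6 + 2×17.3 = 52.2 ft.
Hydraulic radius R = A/P = 304.5/52.2 = 5.833 ft.
From Manning's equation, S = [nQ / (1.486 A R^(2/3))]² = [0.012 × 7120 / (1.486 × 304.5 × 5.833^(2/3))]² = 0.0034.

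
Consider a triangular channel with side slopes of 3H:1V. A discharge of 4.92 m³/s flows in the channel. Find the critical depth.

y_c = 0.887 m

At critical depth, Q² T / (g A³) = 1, i.e. A³/T = Q²/g = 4.92²/9.81 = 2.468.
At y = 1.03 m: A³/T = 5.217 — over.
At y = 0.887 m: A³/T = 2.471 — matches.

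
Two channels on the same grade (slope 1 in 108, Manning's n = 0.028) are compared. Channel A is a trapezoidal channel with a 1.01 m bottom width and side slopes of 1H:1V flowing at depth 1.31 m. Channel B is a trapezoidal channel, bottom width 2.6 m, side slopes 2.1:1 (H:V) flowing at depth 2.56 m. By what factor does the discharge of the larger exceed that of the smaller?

Channel A: With bottom width b = 1.01 m and side slope z = 1: A = (b + zy)y = (1.01 + 1×1.31)×1.31 = 3.039 m²; P = b + 2y√(1+z²) = 1.01 + 2×1.31×1.414 = 4.715 m. Hydraulic radius R = A/P = 3.039/4.715 = 0.6445 m. Q_A = (1/0.028)·3.039·0.6445^(2/3)·√0.009259 = 7.793 m³/s.
Channel B: With bottom width b = 2.6 m and side slope z = 2.1: A = (b + zy)y = (2.6 + 2.1×2.56)×2.56 = 20.42 m²; P = b + 2y√(1+z²) = 2.6 + 2×2.56×2.326 = 14.51 m. Hydraulic radius R = A/P = 20.42/14.51 = 1.407 m. Q_B = (1/0.028)·20.42·1.407^(2/3)·√0.009259 = 88.12 m³/s.
The larger discharge is 88.12 m³/s and the smaller is 7.793 m³/s; the ratio is 11.3.

11.3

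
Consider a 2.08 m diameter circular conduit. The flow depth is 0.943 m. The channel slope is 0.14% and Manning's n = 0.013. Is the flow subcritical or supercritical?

subcritical

For a circular section of diameter D = 2.08 m at depth y = 0.943 m, the central angle is θ = 2 arccos(1 − 2y/D) = 2.955 rad. Then A = (D²/8)(θ − sin θ) = 1.498 m² and P = Dθ/2 = 3.073 m.
Hydraulic radius R = A/P = 1.498/3.073 = 0.4873 m.
V = (1/n) R^(2/3) √S = (1/0.013) × 0.4873^(2/3) × √0.0014 = 1.782 m/s. Hydraulic depth D_h = A/T = 1.498/2.071 = 0.7231 m.
Froude number Fr = V/√(g·D_h) = 1.782/√(9.81×0.7231) = 0.669, which is less than 1, so the flow is subcritical.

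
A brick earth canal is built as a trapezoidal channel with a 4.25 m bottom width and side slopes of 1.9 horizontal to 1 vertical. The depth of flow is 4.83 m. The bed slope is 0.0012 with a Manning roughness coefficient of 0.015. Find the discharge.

With bottom width b = 4.25 m and side slope z = 1.9: A = (b + zy)y = (4.25 + 1.9×4.83)×4.83 = 64.85 m²; P = b + 2y√(1+z²) = 4.25 + 2×4.83×2.147 = 24.99 m.
Hydraulic radius R = A/P = 64.85/24.99 = 2.595 m.
Manning's equation: Q = (1/n) A R^(2/3) S^(1/2) = (1/0.015) × 64.85 × 2.595^(2/3) × 0.0012^(1/2) = 283 m³/s.

Q = 283 m³/s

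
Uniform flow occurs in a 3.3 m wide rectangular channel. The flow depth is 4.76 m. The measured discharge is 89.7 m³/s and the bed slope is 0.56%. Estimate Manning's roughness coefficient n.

Flow area A = b·y = 3.3 × 4.76 = 15.71 m². Wetted perimeter P = b + 2y = 3.3 + 2×4.76 = 12.82 m.
Hydraulic radius R = A/P = 15.71/12.82 = 1.225 m.
Rearranging Manning's equation: n = (1/Q) A R^(2/3) S^(1/2) = (1/89.7) × 15.71 × 1.225^(2/3) × √0.0056 = 0.015.

n = 0.015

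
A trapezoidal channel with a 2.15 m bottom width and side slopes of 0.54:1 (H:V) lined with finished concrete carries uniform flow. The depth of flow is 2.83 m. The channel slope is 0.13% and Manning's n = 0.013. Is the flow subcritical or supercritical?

With bottom width b = 2.15 m and side slope z = 0.54: A = (b + zy)y = (2.15 + 0.54×2.83)×2.83 = 10.41 m²; P = b + 2y√(1+z²) = 2.15 + 2×2.83×1.136 = 8.583 m.
Hydraulic radius R = A/P = 10.41/8.583 = 1.213 m.
V = (1/n) R^(2/3) √S = (1/0.013) × 1.213^(2/3) × √0.0013 = 3.154 m/s. Hydraulic depth D_h = A/T = 10.41/5.206 = 1.999 m.
Froude number Fr = V/√(g·D_h) = 3.154/√(9.81×1.999) = 0.712, which is less than 1, so the flow is subcritical.

subcritical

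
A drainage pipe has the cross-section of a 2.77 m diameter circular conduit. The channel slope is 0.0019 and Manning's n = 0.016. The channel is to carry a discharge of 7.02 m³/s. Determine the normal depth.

Manning's equation rearranged: A R^(2/3) = nQ / (1·√S) = 0.016 × 7.02 / (√0.0019) = 2.577.
Try y = 1.78 m: A R^(2/3) = 3.51 — too large.
Try y = 1.09 m: A R^(2/3) = 1.543 — too small.
Try y = 1.46 m: A R^(2/3) = 2.577 — close enough.

y_n = 1.46 m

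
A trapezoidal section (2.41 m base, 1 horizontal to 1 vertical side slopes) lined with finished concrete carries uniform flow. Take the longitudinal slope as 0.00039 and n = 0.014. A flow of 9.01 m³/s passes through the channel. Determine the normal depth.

y_n = 1.64 m

Manning's equation rearranged: A R^(2/3) = nQ / (1·√S) = 0.014 × 9.01 / (√0.00039) = 6.387.
At y = 1.79 m: A R^(2/3) = 7.548 — too large.
At y = 1.36 m: A R^(2/3) = 4.49 — too small.
At y = 1.64 m: A R^(2/3) = 6.384 — matches.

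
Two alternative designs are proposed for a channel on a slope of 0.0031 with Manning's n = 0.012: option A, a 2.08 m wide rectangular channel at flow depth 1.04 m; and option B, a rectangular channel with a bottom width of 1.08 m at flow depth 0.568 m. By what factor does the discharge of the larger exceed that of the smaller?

5.37

Channel A: Flow area A = b·y = 2.08 × 1.04 = 2.163 m². Wetted perimeter P = b + 2y = 2.08 + 2×1.04 = 4.16 m. Hydraulic radius R = A/P = 2.163/4.16 = 0.52 m. Q_A = (1/0.012)·2.163·0.52^(2/3)·√0.0031 = 6.49 m³/s.
Channel B: Flow area A = b·y = 1.08 × 0.568 = 0.6134 m². Wetted perimeter P = b + 2y = 1.08 + 2×0.568 = 2.216 m. Hydraulic radius R = A/P = 0.6134/2.216 = 0.2768 m. Q_B = (1/0.012)·0.6134·0.2768^(2/3)·√0.0031 = 1.209 m³/s.
The larger discharge is 6.49 m³/s and the smaller is 1.209 m³/s; the ratio is 5.37.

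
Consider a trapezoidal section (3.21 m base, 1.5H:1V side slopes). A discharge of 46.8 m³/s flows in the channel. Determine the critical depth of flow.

At critical depth, Q² T / (g A³) = 1, i.e. A³/T = Q²/g = 46.8²/9.81 = 223.3.
At y = 2.58 m: A³/T = 556.6 — too large.
At y = 1.54 m: A³/T = 78.45 — too small.
At y = 2.04 m: A³/T = 224.3 — matches.

y_c = 2.04 m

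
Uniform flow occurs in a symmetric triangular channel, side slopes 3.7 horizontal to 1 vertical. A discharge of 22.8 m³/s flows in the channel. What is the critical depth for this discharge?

At critical depth, Q² T / (g A³) = 1, i.e. A³/T = Q²/g = 22.8²/9.81 = 52.99.
At y = 1.16 m: A³/T = 14.38 — low.
At y = 1.89 m: A³/T = 165.1 — high.
At y = 1.51 m: A³/T = 53.74 — close enough.

y_c = 1.51 m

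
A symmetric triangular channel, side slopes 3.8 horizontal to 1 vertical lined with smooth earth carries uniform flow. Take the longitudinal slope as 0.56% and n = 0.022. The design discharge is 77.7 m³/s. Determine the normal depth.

y_n = 2.35 m

Manning's equation rearranged: A R^(2/3) = nQ / (1·√S) = 0.022 × 77.7 / (√0.0056) = 22.84.
Try y = 1.98 m: A R^(2/3) = 14.47 — low.
Try y = 2.79 m: A R^(2/3) = 36.11 — high.
Try y = 2.35 m: A R^(2/3) = 22.85 — close enough.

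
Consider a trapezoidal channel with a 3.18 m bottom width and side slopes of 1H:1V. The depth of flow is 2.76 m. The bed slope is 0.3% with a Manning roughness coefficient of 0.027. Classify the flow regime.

subcritical

With bottom width b = 3.18 m and side slope z = 1: A = (b + zy)y = (3.18 + 1×2.76)×2.76 = 16.39 m²; P = b + 2y√(1+z²) = 3.18 + 2×2.76×1.414 = 10.99 m.
Hydraulic radius R = A/P = 16.39/10.99 = 1.492 m.
V = (1/n) R^(2/3) √S = (1/0.027) × 1.492^(2/3) × √0.003 = 2.649 m/s. Hydraulic depth D_h = A/T = 16.39/8.7 = 1.884 m.
Froude number Fr = V/√(g·D_h) = 2.649/√(9.81×1.884) = 0.616, which is less than 1, so the flow is subcritical.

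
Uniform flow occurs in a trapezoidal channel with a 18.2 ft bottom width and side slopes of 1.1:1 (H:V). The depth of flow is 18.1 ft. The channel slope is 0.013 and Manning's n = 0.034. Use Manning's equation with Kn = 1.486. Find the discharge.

With bottom width b = 18.2 ft and side slope z = 1.1: A = (b + zy)y = (18.2 + 1.1×18.1)×18.1 = 689.8 ft²; P = b + 2y√(1+z²) = 18.2 + 2×18.1×1.487 = 72.02 ft.
Hydraulic radius R = A/P = 689.8/72.02 = 9.578 ft.
Manning's equation: Q = (1.486/n) A R^(2/3) S^(1/2) = (1.486/0.034) × 689.8 × 9.578^(2/3) × 0.013^(1/2) = 15500 ft³/s.

Q = 15500 ft³/s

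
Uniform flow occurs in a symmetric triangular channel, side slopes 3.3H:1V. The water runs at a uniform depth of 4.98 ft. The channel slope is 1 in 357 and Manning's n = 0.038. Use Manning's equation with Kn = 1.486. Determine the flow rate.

Q = 302 ft³/s

For a triangular section with side slope z = 3.3: A = zy² = 3.3×4.98² = 81.84 ft²; P = 2y√(1+z²) = 2×4.98×3.448 = 34.34 ft.
Hydraulic radius R = A/P = 81.84/34.34 = 2.383 ft.
Manning's equation: Q = (1.486/n) A R^(2/3) S^(1/2) = (1.486/0.038) × 81.84 × 2.383^(2/3) × 0.002801^(1/2) = 302 ft³/s.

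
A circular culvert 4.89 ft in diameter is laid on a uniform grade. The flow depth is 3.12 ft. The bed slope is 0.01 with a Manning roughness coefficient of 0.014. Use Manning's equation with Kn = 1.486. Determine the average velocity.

For a circular section of diameter D = 4.89 ft at depth y = 3.12 ft, the central angle is θ = 2 arccos(1 − 2y/D) = 3.701 rad. Then A = (D²/8)(θ − sin θ) = 12.65 ft² and P = Dθ/2 = 9.049 ft.
Hydraulic radius R = A/P = 12.65/9.049 = 1.398 ft.
From Manning's equation, V = (1.486/n) R^(2/3) S^(1/2) = (1.486/0.014) × 1.398^(2/3) × 0.01^(1/2) = 13.3 ft/s.

V = 13.3 ft/s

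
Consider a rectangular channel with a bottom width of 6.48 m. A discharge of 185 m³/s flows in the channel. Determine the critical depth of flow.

For a rectangular channel, critical depth y_c = (q²/g)^(1/3) where q = Q/b = 185/6.48 = 28.55 m²/s.
So y_c = (28.55²/9.81)^(1/3) = 4.36 m.

y_c = 4.36 m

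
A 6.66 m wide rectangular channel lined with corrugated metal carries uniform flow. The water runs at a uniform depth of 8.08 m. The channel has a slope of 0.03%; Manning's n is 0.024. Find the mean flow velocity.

Flow area A = b·y = 6.66 × 8.08 = 53.81 m². Wetted perimeter P = b + 2y = 6.66 + 2×8.08 = 22.82 m.
Hydraulic radius R = A/P = 53.81/22.82 = 2.358 m.
From Manning's equation, V = (1/n) R^(2/3) S^(1/2) = (1/0.024) × 2.358^(2/3) × 0.0003^(1/2) = 1.28 m/s.

V = 1.28 m/s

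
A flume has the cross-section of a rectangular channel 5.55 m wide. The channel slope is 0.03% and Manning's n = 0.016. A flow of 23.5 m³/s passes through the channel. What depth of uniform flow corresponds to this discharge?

y_n = 3.05 m

Manning's equation rearranged: A R^(2/3) = nQ / (1·√S) = 0.016 × 23.5 / (√0.0003) = 21.71.
At y = 2.56 m: A R^(2/3) = 17.2 — too small.
At y = 3.7 m: A R^(2/3) = 27.92 — too large.
At y = 3.05 m: A R^(2/3) = 21.72 — ≈ 21.71.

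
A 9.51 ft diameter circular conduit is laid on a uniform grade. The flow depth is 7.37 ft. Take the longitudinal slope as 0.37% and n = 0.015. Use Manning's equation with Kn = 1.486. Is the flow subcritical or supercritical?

subcritical

For a circular section of diameter D = 9.51 ft at depth y = 7.37 ft, the central angle is θ = 2 arccos(1 − 2y/D) = 4.306 rad. Then A = (D²/8)(θ − sin θ) = 59.07 ft² and P = Dθ/2 = 20.48 ft.
Hydraulic radius R = A/P = 59.07/20.48 = 2.885 ft.
V = (1.486/n) R^(2/3) √S = (1.486/0.015) × 2.885^(2/3) × √0.0037 = 12.21 ft/s. Hydraulic depth D_h = A/T = 59.07/7.943 = 7.437 ft.
Froude number Fr = V/√(g·D_h) = 12.21/√(32.2×7.437) = 0.789, which is less than 1, so the flow is subcritical.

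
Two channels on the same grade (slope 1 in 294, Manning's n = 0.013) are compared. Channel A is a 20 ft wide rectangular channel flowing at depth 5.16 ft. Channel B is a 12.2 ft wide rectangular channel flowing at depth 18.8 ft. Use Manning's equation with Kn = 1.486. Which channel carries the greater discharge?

Channel A: Flow area A = b·y = 20 × 5.16 = 103.2 ft². Wetted perimeter P = b + 2y = 20 + 2×5.16 = 30.32 ft. Hydraulic radius R = A/P = 103.2/30.32 = 3.404 ft. Q_A = (1.486/0.013)·103.2·3.404^(2/3)·√0.003401 = 1557 ft³/s.
Channel B: Flow area A = b·y = 12.2 × 18.8 = 229.4 ft². Wetted perimeter P = b + 2y = 12.2 + 2×18.8 = 49.8 ft. Hydraulic radius R = A/P = 229.4/49.8 = 4.606 ft. Q_B = (1.486/0.013)·229.4·4.606^(2/3)·√0.003401 = 4233 ft³/s.
Q_A = 1557 ft³/s vs Q_B = 4233 ft³/s, so channel B carries more.

channel B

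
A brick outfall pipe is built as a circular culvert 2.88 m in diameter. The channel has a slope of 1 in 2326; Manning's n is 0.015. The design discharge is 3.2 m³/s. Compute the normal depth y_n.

y_n = 1.34 m

Manning's equation rearranged: A R^(2/3) = nQ / (1·√S) = 0.015 × 3.2 / (√0.0004299) = 2.315.
Trying y = 1.5 m: A R^(2/3) = 2.803 — too large.
Trying y = 1.16 m: A R^(2/3) = 1.786 — too small.
Trying y = 1.34 m: A R^(2/3) = 2.311 — close enough.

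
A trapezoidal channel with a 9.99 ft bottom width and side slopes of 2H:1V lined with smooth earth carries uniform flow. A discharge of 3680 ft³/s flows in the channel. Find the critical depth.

At critical depth, Q² T / (g A³) = 1, i.e. A³/T = Q²/g = 3680²/32.2 = 420600.
At y = 11.6 ft: A³/T = 1012000 — over.
At y = 7.1 ft: A³/T = 132000 — short.
At y = 9.42 ft: A³/T = 420200 — matches.

y_c = 9.42 ft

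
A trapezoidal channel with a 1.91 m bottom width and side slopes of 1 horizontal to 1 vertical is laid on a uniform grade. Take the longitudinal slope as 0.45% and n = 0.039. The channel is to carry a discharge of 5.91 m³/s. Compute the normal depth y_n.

y_n = 1.3 m

Manning's equation rearranged: A R^(2/3) = nQ / (1·√S) = 0.039 × 5.91 / (√0.0045) = 3.436.
Trying y = 1.51 m: A R^(2/3) = 4.581 — over.
Trying y = 1.02 m: A R^(2/3) = 2.181 — short.
Trying y = 1.3 m: A R^(2/3) = 3.435 — ≈ 3.436.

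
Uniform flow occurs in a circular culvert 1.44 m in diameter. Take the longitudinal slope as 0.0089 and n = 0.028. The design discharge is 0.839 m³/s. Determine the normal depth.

Manning's equation rearranged: A R^(2/3) = nQ / (1·√S) = 0.028 × 0.839 / (√0.0089) = 0.249.
Try y = 0.377 m: A R^(2/3) = 0.1237 — low.
Try y = 0.543 m: A R^(2/3) = 0.2491 — matches.

y_n = 0.543 m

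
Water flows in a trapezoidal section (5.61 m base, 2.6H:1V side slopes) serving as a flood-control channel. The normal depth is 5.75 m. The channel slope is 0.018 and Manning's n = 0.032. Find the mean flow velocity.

V = 8.99 m/s

With bottom width b = 5.61 m and side slope z = 2.6: A = (b + zy)y = (5.61 + 2.6×5.75)×5.75 = 118.2 m²; P = b + 2y√(1+z²) = 5.61 + 2×5.75×2.786 = 37.65 m.
Hydraulic radius R = A/P = 118.2/37.65 = 3.14 m.
From Manning's equation, V = (1/n) R^(2/3) S^(1/2) = (1/0.032) × 3.14^(2/3) × 0.018^(1/2) = 8.99 m/s.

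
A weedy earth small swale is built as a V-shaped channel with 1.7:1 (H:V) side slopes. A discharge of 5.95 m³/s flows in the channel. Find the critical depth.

At critical depth, Q² T / (g A³) = 1, i.e. A³/T = Q²/g = 5.95²/9.81 = 3.609.
At y = 0.971 m: A³/T = 1.247 — low.
At y = 1.38 m: A³/T = 7.232 — high.
At y = 1.2 m: A³/T = 3.596 — matches.

y_c = 1.2 m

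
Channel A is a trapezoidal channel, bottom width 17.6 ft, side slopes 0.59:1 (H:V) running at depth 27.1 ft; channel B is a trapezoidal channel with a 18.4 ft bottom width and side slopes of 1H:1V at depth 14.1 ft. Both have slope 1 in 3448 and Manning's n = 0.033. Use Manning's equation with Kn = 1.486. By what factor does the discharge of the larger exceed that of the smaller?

2.53

Channel A: With bottom width b = 17.6 ft and side slope z = 0.59: A = (b + zy)y = (17.6 + 0.59×27.1)×27.1 = 910.3 ft²; P = b + 2y√(1+z²) = 17.6 + 2×27.1×1.161 = 80.53 ft. Hydraulic radius R = A/P = 910.3/80.53 = 11.3 ft. Q_A = (1.486/0.033)·910.3·11.3^(2/3)·√0.00029 = 3516 ft³/s.
Channel B: With bottom width b = 18.4 ft and side slope z = 1: A = (b + zy)y = (18.4 + 1×14.1)×14.1 = 458.2 ft²; P = b + 2y√(1+z²) = 18.4 + 2×14.1×1.414 = 58.28 ft. Hydraulic radius R = A/P = 458.2/58.28 = 7.863 ft. Q_B = (1.486/0.033)·458.2·7.863^(2/3)·√0.00029 = 1390 ft³/s.
The larger discharge is 3516 ft³/s and the smaller is 1390 ft³/s; the ratio is 2.53.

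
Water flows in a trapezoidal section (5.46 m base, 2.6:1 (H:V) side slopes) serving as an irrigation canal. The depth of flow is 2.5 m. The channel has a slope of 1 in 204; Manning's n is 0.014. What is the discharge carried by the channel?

Q = 200 m³/s

With bottom width b = 5.46 m and side slope z = 2.6: A = (b + zy)y = (5.46 + 2.6×2.5)×2.5 = 29.9 m²; P = b + 2y√(1+z²) = 5.46 + 2×2.5×2.786 = 19.39 m.
Hydraulic radius R = A/P = 29.9/19.39 = 1.542 m.
Manning's equation: Q = (1/n) A R^(2/3) S^(1/2) = (1/0.014) × 29.9 × 1.542^(2/3) × 0.004902^(1/2) = 200 m³/s.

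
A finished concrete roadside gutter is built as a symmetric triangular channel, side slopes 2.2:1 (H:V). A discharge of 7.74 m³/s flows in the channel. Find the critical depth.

y_c = 1.2 m

At critical depth, Q² T / (g A³) = 1, i.e. A³/T = Q²/g = 7.74²/9.81 = 6.107.
At y = 0.994 m: A³/T = 2.348 — too small.
At y = 1.43 m: A³/T = 14.47 — too large.
At y = 1.2 m: A³/T = 6.022 — matches.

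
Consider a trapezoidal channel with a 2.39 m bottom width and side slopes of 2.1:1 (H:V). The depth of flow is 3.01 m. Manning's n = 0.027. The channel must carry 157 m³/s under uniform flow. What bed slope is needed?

With bottom width b = 2.39 m and side slope z = 2.1: A = (b + zy)y = (2.39 + 2.1×3.01)×3.01 = 26.22 m²; P = b + 2y√(1+z²) = 2.39 + 2×3.01×2.326 = 16.39 m.
Hydraulic radius R = A/P = 26.22/16.39 = 1.6 m.
From Manning's equation, S = [nQ / (1 A R^(2/3))]² = [0.027 × 157 / (1 × 26.22 × 1.6^(2/3))]² = 0.014.

S = 0.014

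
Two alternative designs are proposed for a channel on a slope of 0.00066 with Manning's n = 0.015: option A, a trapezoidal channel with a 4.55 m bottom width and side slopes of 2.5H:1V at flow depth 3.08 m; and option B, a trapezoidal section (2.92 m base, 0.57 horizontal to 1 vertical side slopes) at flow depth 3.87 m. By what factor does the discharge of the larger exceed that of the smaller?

1.98

Channel A: With bottom width b = 4.55 m and side slope z = 2.5: A = (b + zy)y = (4.55 + 2.5×3.08)×3.08 = 37.73 m²; P = b + 2y√(1+z²) = 4.55 + 2×3.08×2.693 = 21.14 m. Hydraulic radius R = A/P = 37.73/21.14 = 1.785 m. Q_A = (1/0.015)·37.73·1.785^(2/3)·√0.00066 = 95.09 m³/s.
Channel B: With bottom width b = 2.92 m and side slope z = 0.57: A = (b + zy)y = (2.92 + 0.57×3.87)×3.87 = 19.84 m²; P = b + 2y√(1+z²) = 2.92 + 2×3.87×1.151 = 11.83 m. Hydraulic radius R = A/P = 19.84/11.83 = 1.677 m. Q_B = (1/0.015)·19.84·1.677^(2/3)·√0.00066 = 47.96 m³/s.
The larger discharge is 95.09 m³/s and the smaller is 47.96 m³/s; the ratio is 1.98.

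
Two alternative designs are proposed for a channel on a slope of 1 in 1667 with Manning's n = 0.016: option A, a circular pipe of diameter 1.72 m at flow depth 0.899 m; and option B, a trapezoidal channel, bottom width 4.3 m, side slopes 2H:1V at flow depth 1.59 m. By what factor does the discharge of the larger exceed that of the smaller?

Channel A: For a circular section of diameter D = 1.72 m at depth y = 0.899 m, the central angle is θ = 2 arccos(1 − 2y/D) = 3.232 rad. Then A = (D²/8)(θ − sin θ) = 1.229 m² and P = Dθ/2 = 2.78 m. Hydraulic radius R = A/P = 1.229/2.78 = 0.4421 m. Q_A = (1/0.016)·1.229·0.4421^(2/3)·√0.0005999 = 1.092 m³/s.
Channel B: With bottom width b = 4.3 m and side slope z = 2: A = (b + zy)y = (4.3 + 2×1.59)×1.59 = 11.89 m²; P = b + 2y√(1+z²) = 4.3 + 2×1.59×2.236 = 11.41 m. Hydraulic radius R = A/P = 11.89/11.41 = 1.042 m. Q_B = (1/0.016)·11.89·1.042^(2/3)·√0.0005999 = 18.72 m³/s.
The larger discharge is 18.72 m³/s and the smaller is 1.092 m³/s; the ratio is 17.1.

17.1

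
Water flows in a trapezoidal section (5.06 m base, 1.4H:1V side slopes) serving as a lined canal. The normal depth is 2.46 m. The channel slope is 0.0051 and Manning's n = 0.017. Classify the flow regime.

supercritical

With bottom width b = 5.06 m and side slope z = 1.4: A = (b + zy)y = (5.06 + 1.4×2.46)×2.46 = 20.92 m²; P = b + 2y√(1+z²) = 5.06 + 2×2.46×1.72 = 13.52 m.
Hydraulic radius R = A/P = 20.92/13.52 = 1.547 m.
V = (1/n) R^(2/3) √S = (1/0.017) × 1.547^(2/3) × √0.0051 = 5.619 m/s. Hydraulic depth D_h = A/T = 20.92/11.95 = 1.751 m.
Froude number Fr = V/√(g·D_h) = 5.619/√(9.81×1.751) = 1.36, which is greater than 1, so the flow is supercritical.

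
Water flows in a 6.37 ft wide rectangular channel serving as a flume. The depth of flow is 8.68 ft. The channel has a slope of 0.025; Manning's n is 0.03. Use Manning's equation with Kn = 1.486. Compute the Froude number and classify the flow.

Flow area A = b·y = 6.37 × 8.68 = 55.29 ft². Wetted perimeter P = b + 2y = 6.37 + 2×8.68 = 23.73 ft.
Hydraulic radius R = A/P = 55.29/23.73 = 2.33 ft.
V = (1.486/n) R^(2/3) √S = (1.486/0.03) × 2.33^(2/3) × √0.025 = 13.76 ft/s. Hydraulic depth D_h = A/T = 55.29/6.37 = 8.68 ft.
Froude number Fr = V/√(g·D_h) = 13.76/√(32.2×8.68) = 0.823, which is less than 1, so the flow is subcritical.

subcritical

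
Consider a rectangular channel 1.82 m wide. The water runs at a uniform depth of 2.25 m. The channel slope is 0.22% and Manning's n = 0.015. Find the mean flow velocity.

Flow area A = b·y = 1.82 × 2.25 = 4.095 m². Wetted perimeter P = b + 2y = 1.82 + 2×2.25 = 6.32 m.
Hydraulic radius R = A/P = 4.095/6.32 = 0.6479 m.
From Manning's equation, V = (1/n) R^(2/3) S^(1/2) = (1/0.015) × 0.6479^(2/3) × 0.0022^(1/2) = 2.34 m/s.

V = 2.34 m/s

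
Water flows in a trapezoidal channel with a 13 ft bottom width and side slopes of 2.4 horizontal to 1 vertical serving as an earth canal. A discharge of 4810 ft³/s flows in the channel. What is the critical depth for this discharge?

At critical depth, Q² T / (g A³) = 1, i.e. A³/T = Q²/g = 4810²/32.2 = 718500.
Try y = 10.7 ft: A³/T = 1102000 — high.
Try y = 8.26 ft: A³/T = 378600 — low.
Try y = 9.66 ft: A³/T = 719300 — ≈ 718500.

y_c = 9.66 ft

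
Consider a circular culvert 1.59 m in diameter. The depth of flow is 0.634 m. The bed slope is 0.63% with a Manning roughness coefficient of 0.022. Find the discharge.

For a circular section of diameter D = 1.59 m at depth y = 0.634 m, the central angle is θ = 2 arccos(1 − 2y/D) = 2.734 rad. Then A = (D²/8)(θ − sin θ) = 0.7386 m² and P = Dθ/2 = 2.173 m.
Hydraulic radius R = A/P = 0.7386/2.173 = 0.3398 m.
Manning's equation: Q = (1/n) A R^(2/3) S^(1/2) = (1/0.022) × 0.7386 × 0.3398^(2/3) × 0.0063^(1/2) = 1.3 m³/s.

Q = 1.3 m³/s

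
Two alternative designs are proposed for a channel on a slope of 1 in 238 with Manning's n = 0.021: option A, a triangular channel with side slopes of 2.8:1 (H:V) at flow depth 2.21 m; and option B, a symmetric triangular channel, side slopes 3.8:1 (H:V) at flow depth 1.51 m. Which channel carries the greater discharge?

Channel A: For a triangular section with side slope z = 2.8: A = zy² = 2.8×2.21² = 13.68 m²; P = 2y√(1+z²) = 2×2.21×2.973 = 13.14 m. Hydraulic radius R = A/P = 13.68/13.14 = 1.041 m. Q_A = (1/0.021)·13.68·1.041^(2/3)·√0.004202 = 43.35 m³/s.
Channel B: For a triangular section with side slope z = 3.8: A = zy² = 3.8×1.51² = 8.664 m²; P = 2y√(1+z²) = 2×1.51×3.929 = 11.87 m. Hydraulic radius R = A/P = 8.664/11.87 = 0.7301 m. Q_B = (1/0.021)·8.664·0.7301^(2/3)·√0.004202 = 21.69 m³/s.
Q_A = 43.35 m³/s vs Q_B = 21.69 m³/s, so channel A carries more.

channel A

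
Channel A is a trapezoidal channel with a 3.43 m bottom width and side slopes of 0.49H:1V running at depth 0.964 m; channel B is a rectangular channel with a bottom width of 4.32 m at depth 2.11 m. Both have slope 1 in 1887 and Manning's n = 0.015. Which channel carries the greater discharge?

Channel A: With bottom width b = 3.43 m and side slope z = 0.49: A = (b + zy)y = (3.43 + 0.49×0.964)×0.964 = 3.762 m²; P = b + 2y√(1+z²) = 3.43 + 2×0.964×1.114 = 5.577 m. Hydraulic radius R = A/P = 3.762/5.577 = 0.6745 m. Q_A = (1/0.015)·3.762·0.6745^(2/3)·√0.0005299 = 4.44 m³/s.
Channel B: Flow area A = b·y = 4.32 × 2.11 = 9.115 m². Wetted perimeter P = b + 2y = 4.32 + 2×2.11 = 8.54 m. Hydraulic radius R = A/P = 9.115/8.54 = 1.067 m. Q_B = (1/0.015)·9.115·1.067^(2/3)·√0.0005299 = 14.61 m³/s.
Q_A = 4.44 m³/s vs Q_B = 14.61 m³/s, so channel B carries more.

channel B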